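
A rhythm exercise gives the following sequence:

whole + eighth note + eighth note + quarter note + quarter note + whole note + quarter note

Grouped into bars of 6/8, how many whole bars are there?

One bar of 6/8 = 6 eighth notes.
Express everything in eighth notes: whole = 8; eighth note = 1; eighth note = 1; quarter note = 2; quarter note = 2; whole note = 8; quarter note = 2.
Adding: 8 + 1 + 1 + 2 + 2 + 8 + 2 = 24.
24 ÷ 6 = 4 complete bars with 0 left over.

4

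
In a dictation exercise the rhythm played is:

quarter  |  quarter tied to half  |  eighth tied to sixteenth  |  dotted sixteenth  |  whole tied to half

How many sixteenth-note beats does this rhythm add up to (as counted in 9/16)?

One sixteenth-note beat = 2 thirty-second notes.
Convert each value to thirty-second notes: quarter = 8; quarter tied to half (quarter + half) = 24; eighth tied to sixteenth (eighth + sixteenth) = 6; dotted sixteenth = 3; whole tied to half (whole + half) = 48.
Altogether 8 + 24 + 6 + 3 + 48 = 89.
89 ÷ 2 = 44.5 beats.

44.5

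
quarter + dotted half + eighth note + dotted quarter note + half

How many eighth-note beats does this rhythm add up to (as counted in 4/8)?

16

One eighth-note beat = 2 sixteenth notes.
In sixteenth notes: quarter = 4; dotted half = 12; eighth note = 2; dotted quarter note = 6; half = 8.
Altogether 4 + 12 + 2 + 6 + 8 = 32.
32 ÷ 2 = 16 beats.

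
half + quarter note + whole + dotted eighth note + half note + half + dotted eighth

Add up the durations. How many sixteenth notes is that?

50

Express everything in sixteenth notes: half = 8; quarter note = 4; whole = 16; dotted eighth note = 3; half note = 8; half = 8; dotted eighth = 3.
Altogether 8 + 4 + 16 + 3 + 8 + 8 + 3 = 50 sixteenth notes.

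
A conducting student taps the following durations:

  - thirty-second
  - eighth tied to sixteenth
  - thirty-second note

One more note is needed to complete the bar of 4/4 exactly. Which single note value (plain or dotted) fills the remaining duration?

dotted half note

The bar of 4/4 = 32 thirty-second notes.
Express everything in thirty-second notes: thirty-second = 1; eighth tied to sixteenth (eighth + sixteenth) = 6; thirty-second note = 1.
Altogether 1 + 6 + 1 = 8.
Remaining: 32 − 8 = 24 thirty-second notes, which is a dotted half note.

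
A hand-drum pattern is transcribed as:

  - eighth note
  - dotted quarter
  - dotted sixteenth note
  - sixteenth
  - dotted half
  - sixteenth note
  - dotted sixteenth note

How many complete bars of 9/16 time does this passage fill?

2

One bar of 9/16 = 18 thirty-second notes.
Each duration in thirty-second notes: eighth note = 4; dotted quarter = 12; dotted sixteenth note = 3; sixteenth = 2; dotted half = 24; sixteenth note = 2; dotted sixteenth note = 3.
Sum: 4 + 12 + 3 + 2 + 24 + 2 + 3 = 50.
50 ÷ 18 = 2 complete bars with 14 left over.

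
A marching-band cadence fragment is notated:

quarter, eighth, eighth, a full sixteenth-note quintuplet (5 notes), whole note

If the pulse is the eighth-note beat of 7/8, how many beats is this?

One eighth-note beat = 2 sixteenth notes.
Each duration in sixteenth notes: quarter = 4; eighth = 2; eighth = 2; a full sixteenth-note quintuplet (5 notes) (five quintuplet sixteenths span one quarter) = 4; whole note = 16.
Adding: 4 + 2 + 2 + 4 + 16 = 28.
28 ÷ 2 = 14 beats.

14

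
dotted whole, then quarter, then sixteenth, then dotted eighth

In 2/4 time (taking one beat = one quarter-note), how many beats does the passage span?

8

One quarter-note beat = 4 sixteenth notes.
In sixteenth notes: dotted whole = 24; quarter = 4; sixteenth = 1; dotted eighth = 3.
Sum: 24 + 4 + 1 + 3 = 32.
32 ÷ 4 = 8 beats.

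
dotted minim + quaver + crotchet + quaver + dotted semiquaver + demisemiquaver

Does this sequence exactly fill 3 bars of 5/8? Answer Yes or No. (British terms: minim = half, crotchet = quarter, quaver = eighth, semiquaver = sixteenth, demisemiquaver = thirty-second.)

One bar of 5/8 = 20 thirty-second notes, so 3 bars = 60.
Express everything in thirty-second notes: dotted minim = 24; quaver = 4; crotchet = 8; quaver = 4; dotted semiquaver = 3; demisemiquaver = 1.
Sum: 24 + 4 + 8 + 4 + 3 + 1 = 44.
44 falls short of 60, so the answer is No.

No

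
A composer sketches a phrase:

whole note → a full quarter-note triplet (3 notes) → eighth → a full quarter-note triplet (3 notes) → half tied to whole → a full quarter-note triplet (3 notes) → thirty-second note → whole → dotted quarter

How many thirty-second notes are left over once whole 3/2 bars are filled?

One bar of 3/2 = 48 thirty-second notes.
In thirty-second notes: whole note = 32; a full quarter-note triplet (3 notes) (three triplet quarters span one half) = 16; eighth = 4; a full quarter-note triplet (3 notes) (three triplet quarters span one half) = 16; half tied to whole (half + whole) = 48; a full quarter-note triplet (3 notes) (three triplet quarters span one half) = 16; thirty-second note = 1; whole = 32; dotted quarter = 12.
Altogether 32 + 16 + 4 + 16 + 48 + 16 + 1 + 32 + 12 = 177.
177 ÷ 48 = 3 complete bars with 33 thirty-second notes remaining.

33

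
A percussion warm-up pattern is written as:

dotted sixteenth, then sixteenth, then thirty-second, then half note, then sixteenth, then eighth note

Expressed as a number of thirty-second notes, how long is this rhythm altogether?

28

Express everything in thirty-second notes: dotted sixteenth = 3; sixteenth = 2; thirty-second = 1; half note = 16; sixteenth = 2; eighth note = 4.
Sum: 3 + 2 + 1 + 16 + 2 + 4 = 28 thirty-second notes.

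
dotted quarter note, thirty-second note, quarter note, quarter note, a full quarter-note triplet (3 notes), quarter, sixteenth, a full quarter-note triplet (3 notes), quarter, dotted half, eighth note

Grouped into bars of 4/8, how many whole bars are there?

One bar of 4/8 = 16 thirty-second notes.
Convert each value to thirty-second notes: dotted quarter note = 12; thirty-second note = 1; quarter note = 8; quarter note = 8; a full quarter-note triplet (3 notes) (three triplet quarters span one half) = 16; quarter = 8; sixteenth = 2; a full quarter-note triplet (3 notes) (three triplet quarters span one half) = 16; quarter = 8; dotted half = 24; eighth note = 4.
Total: 12 + 1 + 8 + 8 + 16 + 8 + 2 + 16 + 8 + 24 + 4 = 107.
107 ÷ 16 = 6 complete bars with 11 left over.

6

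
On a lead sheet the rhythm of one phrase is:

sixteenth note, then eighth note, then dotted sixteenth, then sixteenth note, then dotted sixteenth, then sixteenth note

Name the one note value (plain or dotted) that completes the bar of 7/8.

The bar of 7/8 = 28 thirty-second notes.
Each duration in thirty-second notes: sixteenth note = 2; eighth note = 4; dotted sixteenth = 3; sixteenth note = 2; dotted sixteenth = 3; sixteenth note = 2.
Sum: 2 + 4 + 3 + 2 + 3 + 2 = 16.
Remaining: 28 − 16 = 12 thirty-second notes, which is a dotted quarter note.

dotted quarter note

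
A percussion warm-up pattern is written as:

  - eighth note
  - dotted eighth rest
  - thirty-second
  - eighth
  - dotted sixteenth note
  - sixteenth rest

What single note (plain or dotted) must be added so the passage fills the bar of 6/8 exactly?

The bar of 6/8 = 24 thirty-second notes.
Convert each value to thirty-second notes: eighth note = 4; dotted eighth rest = 6; thirty-second = 1; eighth = 4; dotted sixteenth note = 3; sixteenth rest = 2.
Total: 4 + 6 + 1 + 4 + 3 + 2 = 20.
Remaining: 24 − 20 = 4 thirty-second notes, which is a eighth note.

eighth note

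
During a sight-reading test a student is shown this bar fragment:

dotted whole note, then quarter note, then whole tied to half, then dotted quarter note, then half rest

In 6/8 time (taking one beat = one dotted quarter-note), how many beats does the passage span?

One dotted quarter-note beat = 3 eighth notes.
Convert each value to eighth notes: dotted whole note = 12; quarter note = 2; whole tied to half (whole + half) = 12; dotted quarter note = 3; half rest = 4.
Total: 12 + 2 + 12 + 3 + 4 = 33.
33 ÷ 3 = 11 beats.

11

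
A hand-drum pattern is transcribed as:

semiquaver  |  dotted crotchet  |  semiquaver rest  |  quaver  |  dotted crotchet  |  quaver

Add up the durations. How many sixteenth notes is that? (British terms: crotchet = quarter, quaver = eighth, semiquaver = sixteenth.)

18

Working in sixteenth notes: semiquaver = 1; dotted crotchet = 6; semiquaver rest = 1; quaver = 2; dotted crotchet = 6; quaver = 2.
Altogether 1 + 6 + 1 + 2 + 6 + 2 = 18 sixteenth notes.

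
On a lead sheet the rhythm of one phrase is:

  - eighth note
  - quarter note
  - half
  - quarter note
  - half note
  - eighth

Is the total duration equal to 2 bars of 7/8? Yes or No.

Yes

One bar of 7/8 = 7 eighth notes, so 2 bars = 14.
Each duration in eighth notes: eighth note = 1; quarter note = 2; half = 4; quarter note = 2; half note = 4; eighth = 1.
Total: 1 + 2 + 4 + 2 + 4 + 1 = 14.
14 equals 14, so the answer is Yes.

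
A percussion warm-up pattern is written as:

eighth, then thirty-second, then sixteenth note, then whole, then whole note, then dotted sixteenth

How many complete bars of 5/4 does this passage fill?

1

One bar of 5/4 = 40 thirty-second notes.
Express everything in thirty-second notes: eighth = 4; thirty-second = 1; sixteenth note = 2; whole = 32; whole note = 32; dotted sixteenth = 3.
Total: 4 + 1 + 2 + 32 + 32 + 3 = 74.
74 ÷ 40 = 1 complete bar with 34 left over.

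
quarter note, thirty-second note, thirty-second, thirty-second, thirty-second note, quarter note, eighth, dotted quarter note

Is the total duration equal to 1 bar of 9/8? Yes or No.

Yes

One bar of 9/8 = 36 thirty-second notes.
Working in thirty-second notes: quarter note = 8; thirty-second note = 1; thirty-second = 1; thirty-second = 1; thirty-second note = 1; quarter note = 8; eighth = 4; dotted quarter note = 12.
Total: 8 + 1 + 1 + 1 + 1 + 8 + 4 + 12 = 36.
36 equals 36, so the answer is Yes.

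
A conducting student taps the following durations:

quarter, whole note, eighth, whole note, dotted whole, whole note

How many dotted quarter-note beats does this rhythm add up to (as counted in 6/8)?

One dotted quarter-note beat = 3 eighth notes.
Each duration in eighth notes: quarter = 2; whole note = 8; eighth = 1; whole note = 8; dotted whole = 12; whole note = 8.
Adding: 2 + 8 + 1 + 8 + 12 + 8 = 39.
39 ÷ 3 = 13 beats.

13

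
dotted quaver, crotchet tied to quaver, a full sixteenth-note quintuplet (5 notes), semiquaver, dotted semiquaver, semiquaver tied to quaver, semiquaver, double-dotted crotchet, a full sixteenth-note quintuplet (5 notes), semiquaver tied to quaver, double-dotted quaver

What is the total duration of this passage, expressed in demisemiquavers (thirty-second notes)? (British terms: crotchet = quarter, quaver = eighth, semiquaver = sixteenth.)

74

Convert each value to thirty-second notes: dotted quaver = 6; crotchet tied to quaver (crotchet + quaver) = 12; a full sixteenth-note quintuplet (5 notes) (five quintuplet sixteenths span one quarter) = 8; semiquaver = 2; dotted semiquaver = 3; semiquaver tied to quaver (semiquaver + quaver) = 6; semiquaver = 2; double-dotted crotchet = 14; a full sixteenth-note quintuplet (5 notes) (five quintuplet sixteenths span one quarter) = 8; semiquaver tied to quaver (semiquaver + quaver) = 6; double-dotted quaver = 7.
Altogether 6 + 12 + 8 + 2 + 3 + 6 + 2 + 14 + 8 + 6 + 7 = 74 thirty-second notes.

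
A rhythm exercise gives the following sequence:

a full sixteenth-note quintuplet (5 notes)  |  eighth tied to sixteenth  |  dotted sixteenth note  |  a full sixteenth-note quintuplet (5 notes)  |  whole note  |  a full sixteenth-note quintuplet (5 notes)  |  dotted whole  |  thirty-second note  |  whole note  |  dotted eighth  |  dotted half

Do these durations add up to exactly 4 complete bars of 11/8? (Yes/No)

Yes

One bar of 11/8 = 44 thirty-second notes, so 4 bars = 176.
Working in thirty-second notes: a full sixteenth-note quintuplet (5 notes) (five quintuplet sixteenths span one quarter) = 8; eighth tied to sixteenth (eighth + sixteenth) = 6; dotted sixteenth note = 3; a full sixteenth-note quintuplet (5 notes) (five quintuplet sixteenths span one quarter) = 8; whole note = 32; a full sixteenth-note quintuplet (5 notes) (five quintuplet sixteenths span one quarter) = 8; dotted whole = 48; thirty-second note = 1; whole note = 32; dotted eighth = 6; dotted half = 24.
Total: 8 + 6 + 3 + 8 + 32 + 8 + 48 + 1 + 32 + 6 + 24 = 176.
176 equals 176, so the answer is Yes.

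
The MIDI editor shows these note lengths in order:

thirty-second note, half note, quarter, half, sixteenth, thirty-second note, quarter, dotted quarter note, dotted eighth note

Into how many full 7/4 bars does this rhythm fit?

1

One bar of 7/4 = 56 thirty-second notes.
In thirty-second notes: thirty-second note = 1; half note = 16; quarter = 8; half = 16; sixteenth = 2; thirty-second note = 1; quarter = 8; dotted quarter note = 12; dotted eighth note = 6.
Sum: 1 + 16 + 8 + 16 + 2 + 1 + 8 + 12 + 6 = 70.
70 ÷ 56 = 1 complete bar with 14 left over.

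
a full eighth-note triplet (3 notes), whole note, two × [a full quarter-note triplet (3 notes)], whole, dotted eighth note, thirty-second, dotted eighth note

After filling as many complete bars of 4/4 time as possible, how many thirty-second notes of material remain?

21

One bar of 4/4 = 32 thirty-second notes.
In thirty-second notes: a full eighth-note triplet (3 notes) (three triplet eighths span one quarter) = 8; whole note = 32; a full quarter-note triplet (3 notes) (three triplet quarters span one half) = 16; a full quarter-note triplet (3 notes) (three triplet quarters span one half) = 16; whole = 32; dotted eighth note = 6; thirty-second = 1; dotted eighth note = 6.
Altogether 8 + 32 + 16 + 16 + 32 + 6 + 1 + 6 = 117.
117 ÷ 32 = 3 complete bars with 21 thirty-second notes remaining.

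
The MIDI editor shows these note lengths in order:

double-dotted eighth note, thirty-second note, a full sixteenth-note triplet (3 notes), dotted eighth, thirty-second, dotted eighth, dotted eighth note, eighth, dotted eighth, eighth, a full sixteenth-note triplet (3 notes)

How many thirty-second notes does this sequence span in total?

Convert each value to thirty-second notes: double-dotted eighth note = 7; thirty-second note = 1; a full sixteenth-note triplet (3 notes) (three triplet sixteenths span one eighth) = 4; dotted eighth = 6; thirty-second = 1; dotted eighth = 6; dotted eighth note = 6; eighth = 4; dotted eighth = 6; eighth = 4; a full sixteenth-note triplet (3 notes) (three triplet sixteenths span one eighth) = 4.
Sum: 7 + 1 + 4 + 6 + 1 + 6 + 6 + 4 + 6 + 4 + 4 = 49 thirty-second notes.

49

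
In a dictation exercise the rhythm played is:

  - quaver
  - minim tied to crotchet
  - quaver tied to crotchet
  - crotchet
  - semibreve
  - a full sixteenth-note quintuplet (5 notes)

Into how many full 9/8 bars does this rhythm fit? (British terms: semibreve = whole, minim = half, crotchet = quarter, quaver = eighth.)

2

One bar of 9/8 = 9 eighth notes.
Convert each value to eighth notes: quaver = 1; minim tied to crotchet (minim + crotchet) = 6; quaver tied to crotchet (quaver + crotchet) = 3; crotchet = 2; semibreve = 8; a full sixteenth-note quintuplet (5 notes) (five quintuplet sixteenths span one quarter) = 2.
Adding: 1 + 6 + 3 + 2 + 8 + 2 = 22.
22 ÷ 9 = 2 complete bars with 4 left over.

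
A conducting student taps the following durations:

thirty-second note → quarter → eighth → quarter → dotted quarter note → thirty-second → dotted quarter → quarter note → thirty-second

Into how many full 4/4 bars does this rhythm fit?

One bar of 4/4 = 32 thirty-second notes.
Express everything in thirty-second notes: thirty-second note = 1; quarter = 8; eighth = 4; quarter = 8; dotted quarter note = 12; thirty-second = 1; dotted quarter = 12; quarter note = 8; thirty-second = 1.
Adding: 1 + 8 + 4 + 8 + 12 + 1 + 12 + 8 + 1 = 55.
55 ÷ 32 = 1 complete bar with 23 left over.

1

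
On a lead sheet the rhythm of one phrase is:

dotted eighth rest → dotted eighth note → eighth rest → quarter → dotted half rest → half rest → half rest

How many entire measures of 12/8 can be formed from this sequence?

One bar of 12/8 = 24 sixteenth notes.
In sixteenth notes: dotted eighth rest = 3; dotted eighth note = 3; eighth rest = 2; quarter = 4; dotted half rest = 12; half rest = 8; half rest = 8.
Adding: 3 + 3 + 2 + 4 + 12 + 8 + 8 = 40.
40 ÷ 24 = 1 complete bar with 16 left over.

1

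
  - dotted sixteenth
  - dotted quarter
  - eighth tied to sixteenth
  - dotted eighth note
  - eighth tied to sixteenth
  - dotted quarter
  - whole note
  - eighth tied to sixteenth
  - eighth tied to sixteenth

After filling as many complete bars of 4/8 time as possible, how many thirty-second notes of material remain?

9

One bar of 4/8 = 16 thirty-second notes.
Working in thirty-second notes: dotted sixteenth = 3; dotted quarter = 12; eighth tied to sixteenth (eighth + sixteenth) = 6; dotted eighth note = 6; eighth tied to sixteenth (eighth + sixteenth) = 6; dotted quarter = 12; whole note = 32; eighth tied to sixteenth (eighth + sixteenth) = 6; eighth tied to sixteenth (eighth + sixteenth) = 6.
Total: 3 + 12 + 6 + 6 + 6 + 12 + 32 + 6 + 6 = 89.
89 ÷ 16 = 5 complete bars with 9 thirty-second notes remaining.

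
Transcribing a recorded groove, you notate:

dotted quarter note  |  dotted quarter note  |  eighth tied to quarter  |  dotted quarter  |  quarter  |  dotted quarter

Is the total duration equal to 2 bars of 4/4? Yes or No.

One bar of 4/4 = 8 eighth notes, so 2 bars = 16.
Working in eighth notes: dotted quarter note = 3; dotted quarter note = 3; eighth tied to quarter (eighth + quarter) = 3; dotted quarter = 3; quarter = 2; dotted quarter = 3.
Altogether 3 + 3 + 3 + 3 + 2 + 3 = 17.
17 exceeds 16, so the answer is No.

No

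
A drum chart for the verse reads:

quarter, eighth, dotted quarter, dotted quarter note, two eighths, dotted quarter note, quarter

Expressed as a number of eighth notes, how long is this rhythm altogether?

16

Each duration in eighth notes: quarter = 2; eighth = 1; dotted quarter = 3; dotted quarter note = 3; eighth = 1; eighth = 1; dotted quarter note = 3; quarter = 2.
Adding: 2 + 1 + 3 + 3 + 1 + 1 + 3 + 2 = 16 eighth notes.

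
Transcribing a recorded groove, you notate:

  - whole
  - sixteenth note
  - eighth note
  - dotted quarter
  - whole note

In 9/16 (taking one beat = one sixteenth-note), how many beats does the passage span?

41

One sixteenth-note beat = 2 thirty-second notes.
In thirty-second notes: whole = 32; sixteenth note = 2; eighth note = 4; dotted quarter = 12; whole note = 32.
Total: 32 + 2 + 4 + 12 + 32 = 82.
82 ÷ 2 = 41 beats.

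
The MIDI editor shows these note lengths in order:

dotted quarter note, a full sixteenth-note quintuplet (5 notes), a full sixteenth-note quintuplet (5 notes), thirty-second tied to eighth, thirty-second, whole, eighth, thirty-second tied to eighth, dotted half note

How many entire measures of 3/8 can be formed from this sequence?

One bar of 3/8 = 12 thirty-second notes.
In thirty-second notes: dotted quarter note = 12; a full sixteenth-note quintuplet (5 notes) (five quintuplet sixteenths span one quarter) = 8; a full sixteenth-note quintuplet (5 notes) (five quintuplet sixteenths span one quarter) = 8; thirty-second tied to eighth (thirty-second + eighth) = 5; thirty-second = 1; whole = 32; eighth = 4; thirty-second tied to eighth (thirty-second + eighth) = 5; dotted half note = 24.
Adding: 12 + 8 + 8 + 5 + 1 + 32 + 4 + 5 + 24 = 99.
99 ÷ 12 = 8 complete bars with 3 left over.

8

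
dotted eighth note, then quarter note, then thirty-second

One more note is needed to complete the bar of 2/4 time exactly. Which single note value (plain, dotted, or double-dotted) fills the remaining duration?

thirty-second note

The bar of 2/4 = 16 thirty-second notes.
In thirty-second notes: dotted eighth note = 6; quarter note = 8; thirty-second = 1.
Total: 6 + 8 + 1 = 15.
Remaining: 16 − 15 = 1 thirty-second note, which is a thirty-second note.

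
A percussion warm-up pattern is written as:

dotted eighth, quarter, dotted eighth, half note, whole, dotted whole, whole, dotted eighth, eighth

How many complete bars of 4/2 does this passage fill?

One bar of 4/2 = 32 sixteenth notes.
Convert each value to sixteenth notes: dotted eighth = 3; quarter = 4; dotted eighth = 3; half note = 8; whole = 16; dotted whole = 24; whole = 16; dotted eighth = 3; eighth = 2.
Adding: 3 + 4 + 3 + 8 + 16 + 24 + 16 + 3 + 2 = 79.
79 ÷ 32 = 2 complete bars with 15 left over.

2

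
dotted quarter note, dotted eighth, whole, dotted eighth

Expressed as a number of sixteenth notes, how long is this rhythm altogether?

28

Convert each value to sixteenth notes: dotted quarter note = 6; dotted eighth = 3; whole = 16; dotted eighth = 3.
Sum: 6 + 3 + 16 + 3 = 28 sixteenth notes.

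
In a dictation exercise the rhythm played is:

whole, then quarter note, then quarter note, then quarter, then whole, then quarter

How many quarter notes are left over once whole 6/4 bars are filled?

0

One bar of 6/4 = 6 quarter notes.
Convert each value to quarter notes: whole = 4; quarter note = 1; quarter note = 1; quarter = 1; whole = 4; quarter = 1.
Total: 4 + 1 + 1 + 1 + 4 + 1 = 12.
12 ÷ 6 = 2 complete bars with 0 quarter notes remaining.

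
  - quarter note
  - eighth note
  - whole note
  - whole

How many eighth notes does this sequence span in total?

19

In eighth notes: quarter note = 2; eighth note = 1; whole note = 8; whole = 8.
Total: 2 + 1 + 8 + 8 = 19 eighth notes.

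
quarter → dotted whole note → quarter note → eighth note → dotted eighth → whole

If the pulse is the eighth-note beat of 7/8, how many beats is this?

26.5

One eighth-note beat = 2 sixteenth notes.
Convert each value to sixteenth notes: quarter = 4; dotted whole note = 24; quarter note = 4; eighth note = 2; dotted eighth = 3; whole = 16.
Sum: 4 + 24 + 4 + 2 + 3 + 16 = 53.
53 ÷ 2 = 26.5 beats.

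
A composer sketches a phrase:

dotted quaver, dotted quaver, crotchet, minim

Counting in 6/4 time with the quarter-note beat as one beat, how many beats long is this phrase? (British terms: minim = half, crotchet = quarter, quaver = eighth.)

4.5

One quarter-note beat = 4 sixteenth notes.
Express everything in sixteenth notes: dotted quaver = 3; dotted quaver = 3; crotchet = 4; minim = 8.
Altogether 3 + 3 + 4 + 8 = 18.
18 ÷ 4 = 4.5 beats.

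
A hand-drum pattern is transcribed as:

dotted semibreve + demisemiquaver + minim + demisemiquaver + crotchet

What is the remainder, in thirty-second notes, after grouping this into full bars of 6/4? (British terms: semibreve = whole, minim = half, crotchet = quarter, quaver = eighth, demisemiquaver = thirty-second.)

One bar of 6/4 = 48 thirty-second notes.
Working in thirty-second notes: dotted semibreve = 48; demisemiquaver = 1; minim = 16; demisemiquaver = 1; crotchet = 8.
Total: 48 + 1 + 16 + 1 + 8 = 74.
74 ÷ 48 = 1 complete bar with 26 thirty-second notes remaining.

26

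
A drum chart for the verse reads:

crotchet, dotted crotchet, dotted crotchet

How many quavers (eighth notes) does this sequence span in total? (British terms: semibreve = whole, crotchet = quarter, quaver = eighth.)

8

Each duration in eighth notes: crotchet = 2; dotted crotchet = 3; dotted crotchet = 3.
Altogether 2 + 3 + 3 = 8 eighth notes.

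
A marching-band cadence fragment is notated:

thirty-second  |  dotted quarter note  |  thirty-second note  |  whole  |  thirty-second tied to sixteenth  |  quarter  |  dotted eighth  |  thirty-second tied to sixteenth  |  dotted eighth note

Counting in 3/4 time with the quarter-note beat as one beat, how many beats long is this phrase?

9

One quarter-note beat = 8 thirty-second notes.
Express everything in thirty-second notes: thirty-second = 1; dotted quarter note = 12; thirty-second note = 1; whole = 32; thirty-second tied to sixteenth (thirty-second + sixteenth) = 3; quarter = 8; dotted eighth = 6; thirty-second tied to sixteenth (thirty-second + sixteenth) = 3; dotted eighth note = 6.
Altogether 1 + 12 + 1 + 32 + 3 + 8 + 6 + 3 + 6 = 72.
72 ÷ 8 = 9 beats.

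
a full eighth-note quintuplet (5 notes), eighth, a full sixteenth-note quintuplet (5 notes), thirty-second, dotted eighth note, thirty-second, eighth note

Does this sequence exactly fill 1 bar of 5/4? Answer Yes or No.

One bar of 5/4 = 40 thirty-second notes.
Working in thirty-second notes: a full eighth-note quintuplet (5 notes) (five quintuplet eighths span one half) = 16; eighth = 4; a full sixteenth-note quintuplet (5 notes) (five quintuplet sixteenths span one quarter) = 8; thirty-second = 1; dotted eighth note = 6; thirty-second = 1; eighth note = 4.
Altogether 16 + 4 + 8 + 1 + 6 + 1 + 4 = 40.
40 equals 40, so the answer is Yes.

Yes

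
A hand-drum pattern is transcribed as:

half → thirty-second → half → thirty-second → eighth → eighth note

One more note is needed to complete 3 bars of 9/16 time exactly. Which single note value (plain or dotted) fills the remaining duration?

dotted quarter note

3 bars of 9/16 = 54 thirty-second notes.
Express everything in thirty-second notes: half = 16; thirty-second = 1; half = 16; thirty-second = 1; eighth = 4; eighth note = 4.
Adding: 16 + 1 + 16 + 1 + 4 + 4 = 42.
Remaining: 54 − 42 = 12 thirty-second notes, which is a dotted quarter note.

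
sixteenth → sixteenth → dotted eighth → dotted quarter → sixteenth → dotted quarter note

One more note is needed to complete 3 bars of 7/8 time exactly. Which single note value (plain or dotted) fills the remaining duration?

dotted whole note

3 bars of 7/8 = 42 sixteenth notes.
Express everything in sixteenth notes: sixteenth = 1; sixteenth = 1; dotted eighth = 3; dotted quarter = 6; sixteenth = 1; dotted quarter note = 6.
Sum: 1 + 1 + 3 + 6 + 1 + 6 = 18.
Remaining: 42 − 18 = 24 sixteenth notes, which is a dotted whole note.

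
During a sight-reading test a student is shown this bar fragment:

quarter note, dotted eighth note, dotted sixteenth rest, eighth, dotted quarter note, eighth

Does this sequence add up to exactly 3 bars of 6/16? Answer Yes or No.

No

One bar of 6/16 = 12 thirty-second notes, so 3 bars = 36.
Working in thirty-second notes: quarter note = 8; dotted eighth note = 6; dotted sixteenth rest = 3; eighth = 4; dotted quarter note = 12; eighth = 4.
Total: 8 + 6 + 3 + 4 + 12 + 4 = 37.
37 exceeds 36, so the answer is No.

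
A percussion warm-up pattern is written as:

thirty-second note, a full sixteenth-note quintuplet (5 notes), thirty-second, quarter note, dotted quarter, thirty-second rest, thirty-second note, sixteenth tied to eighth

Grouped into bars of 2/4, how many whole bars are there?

One bar of 2/4 = 16 thirty-second notes.
Express everything in thirty-second notes: thirty-second note = 1; a full sixteenth-note quintuplet (5 notes) (five quintuplet sixteenths span one quarter) = 8; thirty-second = 1; quarter note = 8; dotted quarter = 12; thirty-second rest = 1; thirty-second note = 1; sixteenth tied to eighth (sixteenth + eighth) = 6.
Altogether 1 + 8 + 1 + 8 + 12 + 1 + 1 + 6 = 38.
38 ÷ 16 = 2 complete bars with 6 left over.

2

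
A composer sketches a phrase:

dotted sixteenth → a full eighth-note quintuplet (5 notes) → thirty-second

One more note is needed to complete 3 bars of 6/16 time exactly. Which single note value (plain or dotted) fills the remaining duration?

half note

3 bars of 6/16 = 36 thirty-second notes.
Express everything in thirty-second notes: dotted sixteenth = 3; a full eighth-note quintuplet (5 notes) (five quintuplet eighths span one half) = 16; thirty-second = 1.
Total: 3 + 16 + 1 = 20.
Remaining: 36 − 20 = 16 thirty-second notes, which is a half note.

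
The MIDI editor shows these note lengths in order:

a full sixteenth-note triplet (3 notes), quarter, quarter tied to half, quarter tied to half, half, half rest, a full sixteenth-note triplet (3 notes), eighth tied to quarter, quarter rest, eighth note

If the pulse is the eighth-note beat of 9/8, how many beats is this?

30

One eighth-note beat = 2 sixteenth notes.
In sixteenth notes: a full sixteenth-note triplet (3 notes) (three triplet sixteenths span one eighth) = 2; quarter = 4; quarter tied to half (quarter + half) = 12; quarter tied to half (quarter + half) = 12; half = 8; half rest = 8; a full sixteenth-note triplet (3 notes) (three triplet sixteenths span one eighth) = 2; eighth tied to quarter (eighth + quarter) = 6; quarter rest = 4; eighth note = 2.
Total: 2 + 4 + 12 + 12 + 8 + 8 + 2 + 6 + 4 + 2 = 60.
60 ÷ 2 = 30 beats.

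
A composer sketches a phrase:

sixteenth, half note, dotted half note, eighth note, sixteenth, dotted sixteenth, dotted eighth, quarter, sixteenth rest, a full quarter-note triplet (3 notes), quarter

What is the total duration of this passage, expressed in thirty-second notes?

91

Express everything in thirty-second notes: sixteenth = 2; half note = 16; dotted half note = 24; eighth note = 4; sixteenth = 2; dotted sixteenth = 3; dotted eighth = 6; quarter = 8; sixteenth rest = 2; a full quarter-note triplet (3 notes) (three triplet quarters span one half) = 16; quarter = 8.
Sum: 2 + 16 + 24 + 4 + 2 + 3 + 6 + 8 + 2 + 16 + 8 = 91 thirty-second notes.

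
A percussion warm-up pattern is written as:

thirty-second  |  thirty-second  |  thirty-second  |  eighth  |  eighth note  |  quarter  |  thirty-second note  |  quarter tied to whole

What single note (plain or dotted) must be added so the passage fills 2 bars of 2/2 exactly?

eighth note

2 bars of 2/2 = 64 thirty-second notes.
In thirty-second notes: thirty-second = 1; thirty-second = 1; thirty-second = 1; eighth = 4; eighth note = 4; quarter = 8; thirty-second note = 1; quarter tied to whole (quarter + whole) = 40.
Adding: 1 + 1 + 1 + 4 + 4 + 8 + 1 + 40 = 60.
Remaining: 64 − 60 = 4 thirty-second notes, which is a eighth note.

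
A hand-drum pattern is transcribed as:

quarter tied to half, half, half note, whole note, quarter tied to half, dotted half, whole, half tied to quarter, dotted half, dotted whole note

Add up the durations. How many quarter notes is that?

33

Working in quarter notes: quarter tied to half (quarter + half) = 3; half = 2; half note = 2; whole note = 4; quarter tied to half (quarter + half) = 3; dotted half = 3; whole = 4; half tied to quarter (half + quarter) = 3; dotted half = 3; dotted whole note = 6.
Adding: 3 + 2 + 2 + 4 + 3 + 3 + 4 + 3 + 3 + 6 = 33 quarter notes.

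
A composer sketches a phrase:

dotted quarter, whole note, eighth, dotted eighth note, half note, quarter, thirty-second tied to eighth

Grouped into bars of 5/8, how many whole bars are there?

4

One bar of 5/8 = 20 thirty-second notes.
Convert each value to thirty-second notes: dotted quarter = 12; whole note = 32; eighth = 4; dotted eighth note = 6; half note = 16; quarter = 8; thirty-second tied to eighth (thirty-second + eighth) = 5.
Sum: 12 + 32 + 4 + 6 + 16 + 8 + 5 = 83.
83 ÷ 20 = 4 complete bars with 3 left over.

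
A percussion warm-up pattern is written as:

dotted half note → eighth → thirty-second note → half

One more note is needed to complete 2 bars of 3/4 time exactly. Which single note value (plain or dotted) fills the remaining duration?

dotted sixteenth note

2 bars of 3/4 = 48 thirty-second notes.
Working in thirty-second notes: dotted half note = 24; eighth = 4; thirty-second note = 1; half = 16.
Sum: 24 + 4 + 1 + 16 = 45.
Remaining: 48 − 45 = 3 thirty-second notes, which is a dotted sixteenth note.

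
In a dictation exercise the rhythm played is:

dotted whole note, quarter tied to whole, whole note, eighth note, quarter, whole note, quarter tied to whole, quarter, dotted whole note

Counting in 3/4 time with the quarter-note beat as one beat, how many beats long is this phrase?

One quarter-note beat = 2 eighth notes.
In eighth notes: dotted whole note = 12; quarter tied to whole (quarter + whole) = 10; whole note = 8; eighth note = 1; quarter = 2; whole note = 8; quarter tied to whole (quarter + whole) = 10; quarter = 2; dotted whole note = 12.
Adding: 12 + 10 + 8 + 1 + 2 + 8 + 10 + 2 + 12 = 65.
65 ÷ 2 = 32.5 beats.

32.5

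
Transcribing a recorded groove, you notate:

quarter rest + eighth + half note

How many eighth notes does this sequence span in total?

7

In eighth notes: quarter rest = 2; eighth = 1; half note = 4.
Sum: 2 + 1 + 4 = 7 eighth notes.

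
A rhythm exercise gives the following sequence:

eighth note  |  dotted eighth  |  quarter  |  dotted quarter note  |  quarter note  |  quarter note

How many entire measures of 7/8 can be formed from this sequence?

One bar of 7/8 = 14 sixteenth notes.
Working in sixteenth notes: eighth note = 2; dotted eighth = 3; quarter = 4; dotted quarter note = 6; quarter note = 4; quarter note = 4.
Adding: 2 + 3 + 4 + 6 + 4 + 4 = 23.
23 ÷ 14 = 1 complete bar with 9 left over.

1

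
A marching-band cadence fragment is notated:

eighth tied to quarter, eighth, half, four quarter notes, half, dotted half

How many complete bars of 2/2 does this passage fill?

3

One bar of 2/2 = 8 eighth notes.
Working in eighth notes: eighth tied to quarter (eighth + quarter) = 3; eighth = 1; half = 4; quarter note = 2; quarter note = 2; quarter note = 2; quarter note = 2; half = 4; dotted half = 6.
Adding: 3 + 1 + 4 + 2 + 2 + 2 + 2 + 4 + 6 = 26.
26 ÷ 8 = 3 complete bars with 2 left over.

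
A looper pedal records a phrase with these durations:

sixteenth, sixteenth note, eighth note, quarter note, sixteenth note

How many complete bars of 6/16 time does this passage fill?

1

One bar of 6/16 = 6 sixteenth notes.
Convert each value to sixteenth notes: sixteenth = 1; sixteenth note = 1; eighth note = 2; quarter note = 4; sixteenth note = 1.
Total: 1 + 1 + 2 + 4 + 1 = 9.
9 ÷ 6 = 1 complete bar with 3 left over.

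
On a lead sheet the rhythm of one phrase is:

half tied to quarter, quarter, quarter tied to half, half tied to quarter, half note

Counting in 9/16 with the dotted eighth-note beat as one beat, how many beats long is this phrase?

One dotted eighth-note beat = 3 sixteenth notes.
In sixteenth notes: half tied to quarter (half + quarter) = 12; quarter = 4; quarter tied to half (quarter + half) = 12; half tied to quarter (half + quarter) = 12; half note = 8.
Altogether 12 + 4 + 12 + 12 + 8 = 48.
48 ÷ 3 = 16 beats.

16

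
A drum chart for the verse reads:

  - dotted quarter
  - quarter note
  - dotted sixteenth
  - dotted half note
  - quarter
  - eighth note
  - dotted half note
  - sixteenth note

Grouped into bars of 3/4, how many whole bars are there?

3

One bar of 3/4 = 24 thirty-second notes.
In thirty-second notes: dotted quarter = 12; quarter note = 8; dotted sixteenth = 3; dotted half note = 24; quarter = 8; eighth note = 4; dotted half note = 24; sixteenth note = 2.
Altogether 12 + 8 + 3 + 24 + 8 + 4 + 24 + 2 = 85.
85 ÷ 24 = 3 complete bars with 13 left over.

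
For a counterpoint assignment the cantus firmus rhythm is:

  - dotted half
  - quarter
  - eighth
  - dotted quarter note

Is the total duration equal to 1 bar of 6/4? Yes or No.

One bar of 6/4 = 12 eighth notes.
Each duration in eighth notes: dotted half = 6; quarter = 2; eighth = 1; dotted quarter note = 3.
Total: 6 + 2 + 1 + 3 = 12.
12 equals 12, so the answer is Yes.

Yes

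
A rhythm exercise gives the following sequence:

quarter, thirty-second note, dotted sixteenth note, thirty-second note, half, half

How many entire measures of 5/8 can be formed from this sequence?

One bar of 5/8 = 20 thirty-second notes.
Each duration in thirty-second notes: quarter = 8; thirty-second note = 1; dotted sixteenth note = 3; thirty-second note = 1; half = 16; half = 16.
Altogether 8 + 1 + 3 + 1 + 16 + 16 = 45.
45 ÷ 20 = 2 complete bars with 5 left over.

2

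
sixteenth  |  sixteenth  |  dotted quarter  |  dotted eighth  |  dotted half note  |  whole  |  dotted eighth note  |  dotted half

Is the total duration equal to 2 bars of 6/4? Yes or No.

No

One bar of 6/4 = 24 sixteenth notes, so 2 bars = 48.
Convert each value to sixteenth notes: sixteenth = 1; sixteenth = 1; dotted quarter = 6; dotted eighth = 3; dotted half note = 12; whole = 16; dotted eighth note = 3; dotted half = 12.
Total: 1 + 1 + 6 + 3 + 12 + 16 + 3 + 12 = 54.
54 exceeds 48, so the answer is No.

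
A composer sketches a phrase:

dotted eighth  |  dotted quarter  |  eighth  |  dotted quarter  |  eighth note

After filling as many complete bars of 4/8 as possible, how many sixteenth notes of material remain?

3

One bar of 4/8 = 8 sixteenth notes.
Express everything in sixteenth notes: dotted eighth = 3; dotted quarter = 6; eighth = 2; dotted quarter = 6; eighth note = 2.
Adding: 3 + 6 + 2 + 6 + 2 = 19.
19 ÷ 8 = 2 complete bars with 3 sixteenth notes remaining.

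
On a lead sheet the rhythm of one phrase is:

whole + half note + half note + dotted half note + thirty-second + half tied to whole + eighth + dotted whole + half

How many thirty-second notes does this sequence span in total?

205

Working in thirty-second notes: whole = 32; half note = 16; half note = 16; dotted half note = 24; thirty-second = 1; half tied to whole (half + whole) = 48; eighth = 4; dotted whole = 48; half = 16.
Adding: 32 + 16 + 16 + 24 + 1 + 48 + 4 + 48 + 16 = 205 thirty-second notes.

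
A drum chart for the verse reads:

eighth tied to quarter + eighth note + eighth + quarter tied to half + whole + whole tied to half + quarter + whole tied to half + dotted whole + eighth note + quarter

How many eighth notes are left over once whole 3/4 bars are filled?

One bar of 3/4 = 6 eighth notes.
Working in eighth notes: eighth tied to quarter (eighth + quarter) = 3; eighth note = 1; eighth = 1; quarter tied to half (quarter + half) = 6; whole = 8; whole tied to half (whole + half) = 12; quarter = 2; whole tied to half (whole + half) = 12; dotted whole = 12; eighth note = 1; quarter = 2.
Total: 3 + 1 + 1 + 6 + 8 + 12 + 2 + 12 + 12 + 1 + 2 = 60.
60 ÷ 6 = 10 complete bars with 0 eighth notes remaining.

0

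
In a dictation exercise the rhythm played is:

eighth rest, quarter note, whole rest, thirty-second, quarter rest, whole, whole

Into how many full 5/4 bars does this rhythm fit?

2

One bar of 5/4 = 40 thirty-second notes.
Express everything in thirty-second notes: eighth rest = 4; quarter note = 8; whole rest = 32; thirty-second = 1; quarter rest = 8; whole = 32; whole = 32.
Adding: 4 + 8 + 32 + 1 + 8 + 32 + 32 = 117.
117 ÷ 40 = 2 complete bars with 37 left over.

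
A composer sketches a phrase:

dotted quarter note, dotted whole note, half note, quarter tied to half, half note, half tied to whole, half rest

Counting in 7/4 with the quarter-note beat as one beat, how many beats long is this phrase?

22.5

One quarter-note beat = 2 eighth notes.
Convert each value to eighth notes: dotted quarter note = 3; dotted whole note = 12; half note = 4; quarter tied to half (quarter + half) = 6; half note = 4; half tied to whole (half + whole) = 12; half rest = 4.
Sum: 3 + 12 + 4 + 6 + 4 + 12 + 4 = 45.
45 ÷ 2 = 22.5 beats.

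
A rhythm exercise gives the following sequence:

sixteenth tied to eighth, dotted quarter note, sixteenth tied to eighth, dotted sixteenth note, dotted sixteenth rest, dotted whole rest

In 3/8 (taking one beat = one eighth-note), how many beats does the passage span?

19.5

One eighth-note beat = 4 thirty-second notes.
Each duration in thirty-second notes: sixteenth tied to eighth (sixteenth + eighth) = 6; dotted quarter note = 12; sixteenth tied to eighth (sixteenth + eighth) = 6; dotted sixteenth note = 3; dotted sixteenth rest = 3; dotted whole rest = 48.
Altogether 6 + 12 + 6 + 3 + 3 + 48 = 78.
78 ÷ 4 = 19.5 beats.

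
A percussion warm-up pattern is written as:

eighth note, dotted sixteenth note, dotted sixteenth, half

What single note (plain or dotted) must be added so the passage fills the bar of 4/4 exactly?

The bar of 4/4 = 32 thirty-second notes.
In thirty-second notes: eighth note = 4; dotted sixteenth note = 3; dotted sixteenth = 3; half = 16.
Total: 4 + 3 + 3 + 16 = 26.
Remaining: 32 − 26 = 6 thirty-second notes, which is a dotted eighth note.

dotted eighth note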